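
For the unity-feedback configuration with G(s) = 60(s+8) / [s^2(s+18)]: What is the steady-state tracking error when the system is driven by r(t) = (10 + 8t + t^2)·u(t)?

The open loop has two poles at the origin → type 2 system. Treating each term separately:
  • 10: tracked with zero error.
  • 8t: tracked with zero error.
  • t^2: e_ss = 2/K_a with K_a=80/3 → 0.075.
Total e_ss = 0.075.

0.075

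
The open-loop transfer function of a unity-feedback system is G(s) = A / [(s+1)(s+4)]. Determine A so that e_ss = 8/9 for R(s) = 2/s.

No free integrators in G(s): this is a type 0 system.
K_p = lim_{s→0} G(s) = A / (1·4) = 0.25·A.
e_ss = 2/(1 + K_p) = 8/9 ⇒ 1 + 0.25·A = 2.25 ⇒ A = 5.

5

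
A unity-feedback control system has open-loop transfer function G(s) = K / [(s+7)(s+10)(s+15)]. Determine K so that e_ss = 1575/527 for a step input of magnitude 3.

No free integrators in G(s): this is a type 0 system.
K_p = lim_{s→0} G(s) = K / (7·10·15) = (1/1050)·K.
e_ss = 3/(1 + K_p) = 1575/527 ⇒ 1 + (1/1050)·K = 527/525 ⇒ K = 4.

4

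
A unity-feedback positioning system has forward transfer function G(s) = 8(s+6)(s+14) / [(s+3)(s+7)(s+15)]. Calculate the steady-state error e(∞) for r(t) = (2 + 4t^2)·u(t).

infinity

G(s) has no factors of s in the denominator, so the system is type 0. Taking each input component in turn:
  • 2: e_ss = 2/(1+K_p) with K_p=32/15 → 30/47.
  • 4t^2: a type-0 system cannot track it, e_ss → ∞.
The unbounded component dominates.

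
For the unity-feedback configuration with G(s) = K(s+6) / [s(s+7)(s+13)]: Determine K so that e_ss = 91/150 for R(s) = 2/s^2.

50

The open loop has one pole at the origin → type 1 system.
K_v = lim_{s→0} s·G(s) = K·6 / (7·13) = (6/91)·K.
e_ss = 2/K_v = 91/150 ⇒ K_v = 300/91 ⇒ K = (300/91)/(6/91) = 50.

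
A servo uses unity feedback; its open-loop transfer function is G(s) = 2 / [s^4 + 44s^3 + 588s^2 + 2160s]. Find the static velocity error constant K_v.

Lowest-order denominator term is 2160s, so the open loop has 1 pole at the origin → type 1 system.
K_v = lim_{s→0} s·G(s) = 2 / 2160 = 1/1080.

1/1080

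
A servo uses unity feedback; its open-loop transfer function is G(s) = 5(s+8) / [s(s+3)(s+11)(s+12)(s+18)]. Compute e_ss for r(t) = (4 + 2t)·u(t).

356.4

System type = 1 (one pole at s=0). By superposition:
  • 4: tracked with zero error.
  • 2t: e_ss = 2/K_v with K_v=5/891 → 356.4.
Total e_ss = 356.4.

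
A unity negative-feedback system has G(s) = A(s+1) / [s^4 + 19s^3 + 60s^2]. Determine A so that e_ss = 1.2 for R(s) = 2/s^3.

100

Lowest-order denominator term is 60s^2, so the open loop has 2 poles at the origin → type 2 system.
K_a = lim_{s→0} s^2·G(s) = A·1 / 60 = (1/60)·A.
e_ss = 2/K_a = 1.2 ⇒ K_a = 5/3 ⇒ A = (5/3)/(1/60) = 100.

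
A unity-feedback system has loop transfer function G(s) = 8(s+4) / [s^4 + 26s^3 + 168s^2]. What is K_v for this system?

infinity

K_v = lim_{s→0} s·G(s); with 2 poles at the origin the limit diverges, so K_v = ∞.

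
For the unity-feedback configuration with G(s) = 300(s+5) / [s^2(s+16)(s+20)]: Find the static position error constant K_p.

K_p = lim_{s→0} G(s); with 2 poles at the origin the limit diverges, so K_p = ∞.

infinity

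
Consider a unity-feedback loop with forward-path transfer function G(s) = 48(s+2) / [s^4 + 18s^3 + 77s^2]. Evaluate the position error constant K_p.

infinity

K_p = lim_{s→0} G(s); with 2 poles at the origin the limit diverges, so K_p = ∞.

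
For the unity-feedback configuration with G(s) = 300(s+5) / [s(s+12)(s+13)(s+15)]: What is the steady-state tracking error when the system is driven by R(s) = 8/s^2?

The open loop has one pole at the origin → type 1 system.
K_v = lim_{s→0} s·G(s) = 300·5 / (12·13·15) = 25/39.
e_ss = 8/K_v = 8/(25/39) = 12.48.

12.48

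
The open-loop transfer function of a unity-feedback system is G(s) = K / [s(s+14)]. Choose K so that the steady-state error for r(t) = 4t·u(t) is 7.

8

System type = 1 (one pole at s=0).
K_v = lim_{s→0} s·G(s) = K / (14) = (1/14)·K.
e_ss = 4/K_v = 7 ⇒ K_v = 4/7 ⇒ K = (4/7)/(1/14) = 8.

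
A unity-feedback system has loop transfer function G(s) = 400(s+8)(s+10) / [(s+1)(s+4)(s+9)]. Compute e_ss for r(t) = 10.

90/8009

The open loop has no poles at the origin → type 0 system.
K_p = lim_{s→0} G(s) = 400·8·10 / (1·4·9) = 8000/9.
e_ss = 10/(1 + K_p) = 10/(8009/9) = 90/8009.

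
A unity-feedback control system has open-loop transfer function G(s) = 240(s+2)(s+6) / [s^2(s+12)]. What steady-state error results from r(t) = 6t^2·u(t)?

0.05

The open loop has two poles at the origin → type 2 system.
K_a = lim_{s→0} s^2·G(s) = 240·2·6 / (12) = 240.
r(t) = 6t^2 gives R(s) = 12/s^3.
e_ss = 12/K_a = 12/240 = 0.05.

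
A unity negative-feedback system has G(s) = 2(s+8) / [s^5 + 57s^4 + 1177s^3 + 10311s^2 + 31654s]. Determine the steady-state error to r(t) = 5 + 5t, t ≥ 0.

9891.875

The denominator has no term below 31654s — 1 pole at s=0, type 1. Treating each term separately:
  • 5: tracked with zero error.
  • 5t: e_ss = 5/K_v with K_v=8/15827 → 9891.875.
Total e_ss = 9891.875.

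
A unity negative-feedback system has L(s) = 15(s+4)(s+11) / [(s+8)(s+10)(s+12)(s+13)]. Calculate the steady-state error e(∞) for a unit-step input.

L(s) has no factors of s in the denominator, so the system is type 0.
K_p = lim_{s→0} L(s) = 15·4·11 / (8·10·12·13) = 11/208.
e_ss = 1/(1 + K_p) = 1/(219/208) = 208/219.

208/219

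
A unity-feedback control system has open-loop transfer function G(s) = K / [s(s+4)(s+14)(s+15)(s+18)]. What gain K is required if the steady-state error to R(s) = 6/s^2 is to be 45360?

2

One free integrator in G(s): this is a type 1 system.
K_v = lim_{s→0} s·G(s) = K / (4·14·15·18) = (1/15120)·K.
e_ss = 6/K_v = 45360 ⇒ K_v = 1/7560 ⇒ K = (1/7560)/(1/15120) = 2.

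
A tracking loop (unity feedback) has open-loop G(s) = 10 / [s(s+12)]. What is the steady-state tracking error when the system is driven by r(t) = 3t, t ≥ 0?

System type = 1 (one pole at s=0).
K_v = lim_{s→0} s·G(s) = 10 / (12) = 5/6.
e_ss = 3/K_v = 3/(5/6) = 3.6.

3.6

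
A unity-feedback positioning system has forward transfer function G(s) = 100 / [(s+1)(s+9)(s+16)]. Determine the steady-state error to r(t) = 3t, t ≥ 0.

infinity

The open loop has no poles at the origin → type 0 system.
K_v = lim_{s→0} s·G(s) = 0; the steady-state error to this ramp input grows without bound.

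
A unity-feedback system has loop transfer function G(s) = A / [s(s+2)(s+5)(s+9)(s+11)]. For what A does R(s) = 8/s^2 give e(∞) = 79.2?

G(s) has one factor of s in the denominator, so the system is type 1.
K_v = lim_{s→0} s·G(s) = A / (2·5·9·11) = (1/990)·A.
e_ss = 8/K_v = 79.2 ⇒ K_v = 10/99 ⇒ A = (10/99)/(1/990) = 100.

100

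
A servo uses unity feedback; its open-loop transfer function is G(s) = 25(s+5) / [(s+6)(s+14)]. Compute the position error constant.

The open loop has no poles at the origin → type 0 system.
K_p = lim_{s→0} G(s) = 25·5 / (6·14) = 125/84.

125/84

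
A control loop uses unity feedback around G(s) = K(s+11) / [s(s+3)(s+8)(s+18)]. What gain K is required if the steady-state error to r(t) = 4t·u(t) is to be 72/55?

One free integrator in G(s): this is a type 1 system.
K_v = lim_{s→0} s·G(s) = K·11 / (3·8·18) = (11/432)·K.
e_ss = 4/K_v = 72/55 ⇒ K_v = 55/18 ⇒ K = (55/18)/(11/432) = 120.

120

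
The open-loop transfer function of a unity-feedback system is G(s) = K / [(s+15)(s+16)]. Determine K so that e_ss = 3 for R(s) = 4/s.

The open loop has no poles at the origin → type 0 system.
K_p = lim_{s→0} G(s) = K / (15·16) = (1/240)·K.
e_ss = 4/(1 + K_p) = 3 ⇒ 1 + (1/240)·K = 4/3 ⇒ K = 80.

80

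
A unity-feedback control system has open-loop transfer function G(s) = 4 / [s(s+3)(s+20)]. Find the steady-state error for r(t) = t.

15

G(s) has one factor of s in the denominator, so the system is type 1.
K_v = lim_{s→0} s·G(s) = 4 / (3·20) = 1/15.
e_ss = 1/K_v = 1/(1/15) = 15.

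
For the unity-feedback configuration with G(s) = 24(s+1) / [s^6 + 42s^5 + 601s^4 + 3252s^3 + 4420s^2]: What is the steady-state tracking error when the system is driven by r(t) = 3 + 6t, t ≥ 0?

The denominator has no term below 4420s^2 — 2 poles at s=0, type 2. Treating each term separately:
  • 3: tracked with zero error.
  • 6t: tracked with zero error.
Total e_ss = 0.

0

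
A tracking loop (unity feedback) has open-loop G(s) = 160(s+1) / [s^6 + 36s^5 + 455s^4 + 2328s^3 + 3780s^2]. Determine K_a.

8/189

Lowest-order denominator term is 3780s^2, so the open loop has 2 poles at the origin → type 2 system.
K_a = lim_{s→0} s^2·G(s) = 160·1 / 3780 = 8/189.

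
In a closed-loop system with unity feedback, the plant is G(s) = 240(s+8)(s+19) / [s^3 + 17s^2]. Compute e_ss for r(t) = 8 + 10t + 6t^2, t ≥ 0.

Lowest-order denominator term is 17s^2, so the open loop has 2 poles at the origin → type 2 system. By superposition:
  • 8: tracked with zero error.
  • 10t: tracked with zero error.
  • 6t^2: e_ss = 12/K_a with K_a=36480/17 → 17/3040.
Total e_ss = 17/3040.

17/3040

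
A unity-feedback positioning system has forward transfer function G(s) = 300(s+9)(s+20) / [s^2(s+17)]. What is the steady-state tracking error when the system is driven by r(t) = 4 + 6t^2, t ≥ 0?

System type = 2 (two poles at s=0). Treating each term separately:
  • 4: tracked with zero error.
  • 6t^2: e_ss = 12/K_a with K_a=54000/17 → 17/4500.
Total e_ss = 17/4500.

17/4500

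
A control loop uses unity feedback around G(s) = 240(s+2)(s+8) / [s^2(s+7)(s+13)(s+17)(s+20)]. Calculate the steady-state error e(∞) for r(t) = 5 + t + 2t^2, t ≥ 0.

The open loop has two poles at the origin → type 2 system. By superposition:
  • 5: tracked with zero error.
  • t: tracked with zero error.
  • 2t^2: e_ss = 4/K_a with K_a=192/1547 → 1547/48.
Total e_ss = 1547/48.

1547/48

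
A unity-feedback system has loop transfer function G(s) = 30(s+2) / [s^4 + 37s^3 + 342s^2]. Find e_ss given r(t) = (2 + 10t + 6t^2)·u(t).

The denominator has no term below 342s^2 — 2 poles at s=0, type 2. Taking each input component in turn:
  • 2: tracked with zero error.
  • 10t: tracked with zero error.
  • 6t^2: e_ss = 12/K_a with K_a=10/57 → 68.4.
Total e_ss = 68.4.

68.4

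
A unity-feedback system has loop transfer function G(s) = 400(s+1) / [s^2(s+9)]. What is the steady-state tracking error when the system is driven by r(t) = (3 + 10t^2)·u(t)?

0.45

System type = 2 (two poles at s=0). Treating each term separately:
  • 3: tracked with zero error.
  • 10t^2: e_ss = 20/K_a with K_a=400/9 → 0.45.
Total e_ss = 0.45.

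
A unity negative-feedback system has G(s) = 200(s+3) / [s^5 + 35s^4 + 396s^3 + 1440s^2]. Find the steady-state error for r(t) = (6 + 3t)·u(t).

0

Factoring s^2 from the denominator leaves a polynomial with constant term 1440, so the system is type 2. By superposition:
  • 6: tracked with zero error.
  • 3t: tracked with zero error.
Total e_ss = 0.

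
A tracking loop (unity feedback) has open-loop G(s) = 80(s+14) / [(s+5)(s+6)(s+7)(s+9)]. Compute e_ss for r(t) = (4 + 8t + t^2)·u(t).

infinity

G(s) has no factors of s in the denominator, so the system is type 0. Treating each term separately:
  • 4: e_ss = 4/(1+K_p) with K_p=16/27 → 108/43.
  • 8t: a type-0 system cannot track it, e_ss → ∞.
  • t^2: a type-0 system cannot track it, e_ss → ∞.
The unbounded component dominates.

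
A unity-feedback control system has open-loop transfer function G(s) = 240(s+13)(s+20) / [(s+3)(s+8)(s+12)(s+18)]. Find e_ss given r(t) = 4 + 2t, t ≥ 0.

System type = 0 (no poles at s=0). Taking each input component in turn:
  • 4: e_ss = 4/(1+K_p) with K_p=325/27 → 27/88.
  • 2t: a type-0 system cannot track it, e_ss → ∞.
The unbounded component dominates.

infinity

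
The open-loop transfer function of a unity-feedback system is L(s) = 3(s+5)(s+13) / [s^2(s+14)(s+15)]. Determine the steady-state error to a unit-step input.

0

The open loop has two poles at the origin → type 2 system.
K_p = ∞ for a type-2 system; e_ss to a step is zero.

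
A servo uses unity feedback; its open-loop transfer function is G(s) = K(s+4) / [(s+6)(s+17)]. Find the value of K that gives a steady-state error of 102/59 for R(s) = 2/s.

4

G(s) has no factors of s in the denominator, so the system is type 0.
K_p = lim_{s→0} G(s) = K·4 / (6·17) = (2/51)·K.
e_ss = 2/(1 + K_p) = 102/59 ⇒ 1 + (2/51)·K = 59/51 ⇒ K = 4.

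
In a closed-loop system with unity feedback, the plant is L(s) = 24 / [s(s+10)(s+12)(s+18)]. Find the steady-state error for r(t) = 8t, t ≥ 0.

720

System type = 1 (one pole at s=0).
K_v = lim_{s→0} s·L(s) = 24 / (10·12·18) = 1/90.
e_ss = 8/K_v = 8/(1/90) = 720.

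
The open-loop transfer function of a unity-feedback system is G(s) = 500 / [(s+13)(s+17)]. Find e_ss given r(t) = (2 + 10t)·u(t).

No free integrators in G(s): this is a type 0 system. By superposition:
  • 2: e_ss = 2/(1+K_p) with K_p=500/221 → 442/721.
  • 10t: a type-0 system cannot track it, e_ss → ∞.
The unbounded component dominates.

infinity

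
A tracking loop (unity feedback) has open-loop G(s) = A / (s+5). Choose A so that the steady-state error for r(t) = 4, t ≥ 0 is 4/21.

100

G(s) has no factors of s in the denominator, so the system is type 0.
K_p = lim_{s→0} G(s) = A / (5) = 0.2·A.
e_ss = 4/(1 + K_p) = 4/21 ⇒ 1 + 0.2·A = 21 ⇒ A = 100.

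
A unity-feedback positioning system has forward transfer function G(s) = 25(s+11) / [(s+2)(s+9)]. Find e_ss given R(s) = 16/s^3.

No free integrators in G(s): this is a type 0 system.
For a type-0 system K_a = 0, so e_ss to a parabolic input is unbounded.

infinity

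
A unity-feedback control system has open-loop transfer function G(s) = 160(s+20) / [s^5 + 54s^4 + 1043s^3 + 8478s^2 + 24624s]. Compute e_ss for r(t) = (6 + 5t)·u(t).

38.475

Factoring s from the denominator leaves a polynomial with constant term 24624, so the system is type 1. Treating each term separately:
  • 6: tracked with zero error.
  • 5t: e_ss = 5/K_v with K_v=200/1539 → 38.475.
Total e_ss = 38.475.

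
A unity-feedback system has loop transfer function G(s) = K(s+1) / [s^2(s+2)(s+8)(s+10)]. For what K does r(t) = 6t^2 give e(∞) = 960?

2

Two free integrators in G(s): this is a type 2 system.
K_a = lim_{s→0} s^2·G(s) = K·1 / (2·8·10) = (1/160)·K.
e_ss = 12/K_a = 960 ⇒ K_a = 0.0125 ⇒ K = 0.0125/(1/160) = 2.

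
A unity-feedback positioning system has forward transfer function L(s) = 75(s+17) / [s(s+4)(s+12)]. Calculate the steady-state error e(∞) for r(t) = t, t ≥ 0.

The open loop has one pole at the origin → type 1 system.
K_v = lim_{s→0} s·L(s) = 75·17 / (4·12) = 26.5625.
e_ss = 1/K_v = 1/26.5625 = 16/425.

16/425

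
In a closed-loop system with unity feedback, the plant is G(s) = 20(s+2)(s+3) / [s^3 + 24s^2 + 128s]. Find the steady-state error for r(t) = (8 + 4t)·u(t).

Factoring s from the denominator leaves a polynomial with constant term 128, so the system is type 1. By superposition:
  • 8: tracked with zero error.
  • 4t: e_ss = 4/K_v with K_v=0.9375 → 64/15.
Total e_ss = 64/15.

64/15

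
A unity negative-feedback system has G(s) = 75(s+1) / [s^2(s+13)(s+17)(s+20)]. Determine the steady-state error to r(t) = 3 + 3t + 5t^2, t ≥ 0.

1768/3

Two free integrators in G(s): this is a type 2 system. Taking each input component in turn:
  • 3: tracked with zero error.
  • 3t: tracked with zero error.
  • 5t^2: e_ss = 10/K_a with K_a=15/884 → 1768/3.
Total e_ss = 1768/3.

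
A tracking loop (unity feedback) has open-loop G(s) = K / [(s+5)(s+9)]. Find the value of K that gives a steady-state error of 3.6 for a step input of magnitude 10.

80

System type = 0 (no poles at s=0).
K_p = lim_{s→0} G(s) = K / (5·9) = (1/45)·K.
e_ss = 10/(1 + K_p) = 3.6 ⇒ 1 + (1/45)·K = 25/9 ⇒ K = 80.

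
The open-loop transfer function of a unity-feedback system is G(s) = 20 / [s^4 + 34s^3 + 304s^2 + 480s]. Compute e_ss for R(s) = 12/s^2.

288

The denominator has no term below 480s — 1 pole at s=0, type 1.
K_v = lim_{s→0} s·G(s) = 20 / 480 = 1/24.
e_ss = 12/K_v = 12/(1/24) = 288.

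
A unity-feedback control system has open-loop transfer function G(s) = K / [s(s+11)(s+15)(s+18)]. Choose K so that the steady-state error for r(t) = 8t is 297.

80

One free integrator in G(s): this is a type 1 system.
K_v = lim_{s→0} s·G(s) = K / (11·15·18) = (1/2970)·K.
e_ss = 8/K_v = 297 ⇒ K_v = 8/297 ⇒ K = (8/297)/(1/2970) = 80.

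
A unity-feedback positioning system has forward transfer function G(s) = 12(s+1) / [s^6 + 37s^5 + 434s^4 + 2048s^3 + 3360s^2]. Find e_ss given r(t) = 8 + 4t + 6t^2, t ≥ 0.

Factoring s^2 from the denominator leaves a polynomial with constant term 3360, so the system is type 2. Treating each term separately:
  • 8: tracked with zero error.
  • 4t: tracked with zero error.
  • 6t^2: e_ss = 12/K_a with K_a=1/280 → 3360.
Total e_ss = 3360.

3360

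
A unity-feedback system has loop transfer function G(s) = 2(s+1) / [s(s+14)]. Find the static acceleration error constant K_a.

The open loop has one pole at the origin → type 1 system.
K_a = lim_{s→0} s^2·G(s) = 0 (the extra factor of s kills the finite limit).

0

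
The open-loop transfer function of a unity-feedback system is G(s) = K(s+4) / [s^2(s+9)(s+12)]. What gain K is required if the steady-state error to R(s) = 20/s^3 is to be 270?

The open loop has two poles at the origin → type 2 system.
K_a = lim_{s→0} s^2·G(s) = K·4 / (9·12) = (1/27)·K.
e_ss = 20/K_a = 270 ⇒ K_a = 2/27 ⇒ K = (2/27)/(1/27) = 2.

2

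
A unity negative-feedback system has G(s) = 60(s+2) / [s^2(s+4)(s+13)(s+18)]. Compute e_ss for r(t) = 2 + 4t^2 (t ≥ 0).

System type = 2 (two poles at s=0). Treating each term separately:
  • 2: tracked with zero error.
  • 4t^2: e_ss = 8/K_a with K_a=5/39 → 62.4.
Total e_ss = 62.4.

62.4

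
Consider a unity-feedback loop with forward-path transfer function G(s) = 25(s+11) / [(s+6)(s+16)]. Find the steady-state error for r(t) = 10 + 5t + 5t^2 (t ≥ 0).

infinity

G(s) has no factors of s in the denominator, so the system is type 0. Taking each input component in turn:
  • 10: e_ss = 10/(1+K_p) with K_p=275/96 → 960/371.
  • 5t: a type-0 system cannot track it, e_ss → ∞.
  • 5t^2: a type-0 system cannot track it, e_ss → ∞.
The unbounded component dominates.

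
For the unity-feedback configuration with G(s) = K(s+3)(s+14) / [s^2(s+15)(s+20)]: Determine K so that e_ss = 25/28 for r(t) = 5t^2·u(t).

80

Two free integrators in G(s): this is a type 2 system.
K_a = lim_{s→0} s^2·G(s) = K·3·14 / (15·20) = 0.14·K.
e_ss = 10/K_a = 25/28 ⇒ K_a = 11.2 ⇒ K = 11.2/0.14 = 80.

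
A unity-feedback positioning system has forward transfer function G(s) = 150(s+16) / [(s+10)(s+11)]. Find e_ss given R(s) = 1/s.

11/251

The open loop has no poles at the origin → type 0 system.
K_p = lim_{s→0} G(s) = 150·16 / (10·11) = 240/11.
e_ss = 1/(1 + K_p) = 1/(251/11) = 11/251.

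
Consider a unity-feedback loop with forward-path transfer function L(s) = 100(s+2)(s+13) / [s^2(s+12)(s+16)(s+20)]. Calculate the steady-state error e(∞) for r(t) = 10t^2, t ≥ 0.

384/13

The open loop has two poles at the origin → type 2 system.
K_a = lim_{s→0} s^2·L(s) = 100·2·13 / (12·16·20) = 65/96.
r(t) = 10t^2 gives R(s) = 20/s^3.
e_ss = 20/K_a = 20/(65/96) = 384/13.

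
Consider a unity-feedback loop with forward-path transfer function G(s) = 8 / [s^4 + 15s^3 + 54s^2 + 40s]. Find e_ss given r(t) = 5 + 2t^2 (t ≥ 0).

Factoring s from the denominator leaves a polynomial with constant term 40, so the system is type 1. By superposition:
  • 5: tracked with zero error.
  • 2t^2: a type-1 system cannot track it, e_ss → ∞.
The unbounded component dominates.

infinity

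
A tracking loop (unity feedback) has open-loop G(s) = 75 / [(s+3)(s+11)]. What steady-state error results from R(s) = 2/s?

11/18

System type = 0 (no poles at s=0).
K_p = lim_{s→0} G(s) = 75 / (3·11) = 25/11.
e_ss = 2/(1 + K_p) = 2/(36/11) = 11/18.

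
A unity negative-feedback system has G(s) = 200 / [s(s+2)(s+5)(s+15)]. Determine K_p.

infinity

K_p = lim_{s→0} G(s); with 1 pole at the origin the limit diverges, so K_p = ∞.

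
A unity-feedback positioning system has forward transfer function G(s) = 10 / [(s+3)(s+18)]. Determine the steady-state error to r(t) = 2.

1.6875

No free integrators in G(s): this is a type 0 system.
K_p = lim_{s→0} G(s) = 10 / (3·18) = 5/27.
e_ss = 2/(1 + K_p) = 2/(32/27) = 1.6875.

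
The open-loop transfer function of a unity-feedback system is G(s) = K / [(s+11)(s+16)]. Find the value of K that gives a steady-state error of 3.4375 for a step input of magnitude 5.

80

No free integrators in G(s): this is a type 0 system.
K_p = lim_{s→0} G(s) = K / (11·16) = (1/176)·K.
e_ss = 5/(1 + K_p) = 3.4375 ⇒ 1 + (1/176)·K = 16/11 ⇒ K = 80.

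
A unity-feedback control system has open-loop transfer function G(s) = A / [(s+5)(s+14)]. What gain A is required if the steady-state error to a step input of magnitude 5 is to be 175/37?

The open loop has no poles at the origin → type 0 system.
K_p = lim_{s→0} G(s) = A / (5·14) = (1/70)·A.
e_ss = 5/(1 + K_p) = 175/37 ⇒ 1 + (1/70)·A = 37/35 ⇒ A = 4.

4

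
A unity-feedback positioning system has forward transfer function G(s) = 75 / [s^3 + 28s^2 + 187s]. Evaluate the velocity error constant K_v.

The denominator has no term below 187s — 1 pole at s=0, type 1.
K_v = lim_{s→0} s·G(s) = 75 / 187 = 75/187.

75/187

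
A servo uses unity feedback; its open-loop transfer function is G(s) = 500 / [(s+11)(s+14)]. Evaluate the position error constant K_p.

G(s) has no factors of s in the denominator, so the system is type 0.
K_p = lim_{s→0} G(s) = 500 / (11·14) = 250/77.

250/77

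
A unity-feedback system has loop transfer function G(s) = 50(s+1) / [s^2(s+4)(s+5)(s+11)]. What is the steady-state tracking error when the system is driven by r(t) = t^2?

Two free integrators in G(s): this is a type 2 system.
K_a = lim_{s→0} s^2·G(s) = 50·1 / (4·5·11) = 5/22.
r(t) = t^2 gives R(s) = 2/s^3.
e_ss = 2/K_a = 2/(5/22) = 8.8.

8.8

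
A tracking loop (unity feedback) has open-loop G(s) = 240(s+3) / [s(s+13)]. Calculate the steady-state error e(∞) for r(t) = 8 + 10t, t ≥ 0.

13/72

One free integrator in G(s): this is a type 1 system. By superposition:
  • 8: tracked with zero error.
  • 10t: e_ss = 10/K_v with K_v=720/13 → 13/72.
Total e_ss = 13/72.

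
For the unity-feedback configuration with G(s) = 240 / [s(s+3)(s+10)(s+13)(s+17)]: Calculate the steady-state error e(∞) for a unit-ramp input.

System type = 1 (one pole at s=0).
K_v = lim_{s→0} s·G(s) = 240 / (3·10·13·17) = 8/221.
e_ss = 1/K_v = 1/(8/221) = 27.625.

27.625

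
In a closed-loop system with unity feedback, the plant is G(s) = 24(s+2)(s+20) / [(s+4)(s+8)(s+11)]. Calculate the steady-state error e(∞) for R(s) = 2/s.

22/41

G(s) has no factors of s in the denominator, so the system is type 0.
K_p = lim_{s→0} G(s) = 24·2·20 / (4·8·11) = 30/11.
e_ss = 2/(1 + K_p) = 2/(41/11) = 22/41.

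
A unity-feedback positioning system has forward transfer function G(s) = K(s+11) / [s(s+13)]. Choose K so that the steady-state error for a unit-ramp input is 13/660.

60

The open loop has one pole at the origin → type 1 system.
K_v = lim_{s→0} s·G(s) = K·11 / (13) = (11/13)·K.
e_ss = 1/K_v = 13/660 ⇒ K_v = 660/13 ⇒ K = (660/13)/(11/13) = 60.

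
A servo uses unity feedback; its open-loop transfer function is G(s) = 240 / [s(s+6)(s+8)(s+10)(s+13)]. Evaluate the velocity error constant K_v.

1/26

One free integrator in G(s): this is a type 1 system.
K_v = lim_{s→0} s·G(s) = 240 / (6·8·10·13) = 1/26.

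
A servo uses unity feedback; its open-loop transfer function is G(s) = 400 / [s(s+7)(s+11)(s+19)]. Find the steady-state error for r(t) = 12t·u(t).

43.89

The open loop has one pole at the origin → type 1 system.
K_v = lim_{s→0} s·G(s) = 400 / (7·11·19) = 400/1463.
e_ss = 12/K_v = 12/(400/1463) = 43.89.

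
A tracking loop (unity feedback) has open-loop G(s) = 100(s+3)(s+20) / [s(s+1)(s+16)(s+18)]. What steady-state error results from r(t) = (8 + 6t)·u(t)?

0.288

One free integrator in G(s): this is a type 1 system. By superposition:
  • 8: tracked with zero error.
  • 6t: e_ss = 6/K_v with K_v=125/6 → 0.288.
Total e_ss = 0.288.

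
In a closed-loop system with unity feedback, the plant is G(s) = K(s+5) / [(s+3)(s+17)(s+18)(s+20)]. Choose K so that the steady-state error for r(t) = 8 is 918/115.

8

The open loop has no poles at the origin → type 0 system.
K_p = lim_{s→0} G(s) = K·5 / (3·17·18·20) = (1/3672)·K.
e_ss = 8/(1 + K_p) = 918/115 ⇒ 1 + (1/3672)·K = 460/459 ⇒ K = 8.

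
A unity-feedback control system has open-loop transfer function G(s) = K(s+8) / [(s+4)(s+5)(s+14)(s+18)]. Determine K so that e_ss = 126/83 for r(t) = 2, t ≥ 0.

200

No free integrators in G(s): this is a type 0 system.
K_p = lim_{s→0} G(s) = K·8 / (4·5·14·18) = (1/630)·K.
e_ss = 2/(1 + K_p) = 126/83 ⇒ 1 + (1/630)·K = 83/63 ⇒ K = 200.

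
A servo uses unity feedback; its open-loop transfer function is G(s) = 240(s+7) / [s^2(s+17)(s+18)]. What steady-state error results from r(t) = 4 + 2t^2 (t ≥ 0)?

51/70

The open loop has two poles at the origin → type 2 system. Taking each input component in turn:
  • 4: tracked with zero error.
  • 2t^2: e_ss = 4/K_a with K_a=280/51 → 51/70.
Total e_ss = 51/70.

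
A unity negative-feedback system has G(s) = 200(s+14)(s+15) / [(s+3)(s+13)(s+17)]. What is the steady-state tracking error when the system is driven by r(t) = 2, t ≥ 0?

G(s) has no factors of s in the denominator, so the system is type 0.
K_p = lim_{s→0} G(s) = 200·14·15 / (3·13·17) = 14000/221.
e_ss = 2/(1 + K_p) = 2/(14221/221) = 442/14221.

442/14221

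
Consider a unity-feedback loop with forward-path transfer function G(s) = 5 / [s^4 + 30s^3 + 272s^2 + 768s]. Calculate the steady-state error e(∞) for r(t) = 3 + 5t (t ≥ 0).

The denominator has no term below 768s — 1 pole at s=0, type 1. By superposition:
  • 3: tracked with zero error.
  • 5t: e_ss = 5/K_v with K_v=5/768 → 768.
Total e_ss = 768.

768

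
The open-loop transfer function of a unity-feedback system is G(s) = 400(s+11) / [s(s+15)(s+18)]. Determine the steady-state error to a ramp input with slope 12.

System type = 1 (one pole at s=0).
K_v = lim_{s→0} s·G(s) = 400·11 / (15·18) = 440/27.
e_ss = 12/K_v = 12/(440/27) = 81/110.

81/110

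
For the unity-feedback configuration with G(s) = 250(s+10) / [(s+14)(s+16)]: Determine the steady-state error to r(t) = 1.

56/681

The open loop has no poles at the origin → type 0 system.
K_p = lim_{s→0} G(s) = 250·10 / (14·16) = 625/56.
e_ss = 1/(1 + K_p) = 1/(681/56) = 56/681.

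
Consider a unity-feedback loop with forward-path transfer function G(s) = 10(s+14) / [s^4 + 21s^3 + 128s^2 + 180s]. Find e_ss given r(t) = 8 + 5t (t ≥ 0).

45/7

Factoring s from the denominator leaves a polynomial with constant term 180, so the system is type 1. Treating each term separately:
  • 8: tracked with zero error.
  • 5t: e_ss = 5/K_v with K_v=7/9 → 45/7.
Total e_ss = 45/7.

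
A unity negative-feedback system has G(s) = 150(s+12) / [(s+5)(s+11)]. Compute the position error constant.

G(s) has no factors of s in the denominator, so the system is type 0.
K_p = lim_{s→0} G(s) = 150·12 / (5·11) = 360/11.

360/11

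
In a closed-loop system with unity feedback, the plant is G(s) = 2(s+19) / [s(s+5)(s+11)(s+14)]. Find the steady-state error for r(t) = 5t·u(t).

1925/19

The open loop has one pole at the origin → type 1 system.
K_v = lim_{s→0} s·G(s) = 2·19 / (5·11·14) = 19/385.
e_ss = 5/K_v = 5/(19/385) = 1925/19.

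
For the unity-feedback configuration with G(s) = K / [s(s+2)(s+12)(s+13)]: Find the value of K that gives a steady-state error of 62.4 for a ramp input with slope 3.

System type = 1 (one pole at s=0).
K_v = lim_{s→0} s·G(s) = K / (2·12·13) = (1/312)·K.
e_ss = 3/K_v = 62.4 ⇒ K_v = 5/104 ⇒ K = (5/104)/(1/312) = 15.

15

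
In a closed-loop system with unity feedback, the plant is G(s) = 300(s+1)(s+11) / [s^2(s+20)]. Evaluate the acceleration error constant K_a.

165

G(s) has two factors of s in the denominator, so the system is type 2.
K_a = lim_{s→0} s^2·G(s) = 300·1·11 / (20) = 165.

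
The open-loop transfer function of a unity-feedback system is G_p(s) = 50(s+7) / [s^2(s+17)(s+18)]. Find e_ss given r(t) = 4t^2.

1224/175

System type = 2 (two poles at s=0).
K_a = lim_{s→0} s^2·G_p(s) = 50·7 / (17·18) = 175/153.
r(t) = 4t^2 gives R(s) = 8/s^3.
e_ss = 8/K_a = 8/(175/153) = 1224/175.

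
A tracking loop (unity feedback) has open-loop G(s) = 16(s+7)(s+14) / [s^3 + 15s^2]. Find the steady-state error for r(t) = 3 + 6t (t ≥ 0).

Factoring s^2 from the denominator leaves a polynomial with constant term 15, so the system is type 2. By superposition:
  • 3: tracked with zero error.
  • 6t: tracked with zero error.
Total e_ss = 0.

0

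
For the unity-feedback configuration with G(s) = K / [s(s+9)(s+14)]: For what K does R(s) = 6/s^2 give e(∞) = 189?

4

G(s) has one factor of s in the denominator, so the system is type 1.
K_v = lim_{s→0} s·G(s) = K / (9·14) = (1/126)·K.
e_ss = 6/K_v = 189 ⇒ K_v = 2/63 ⇒ K = (2/63)/(1/126) = 4.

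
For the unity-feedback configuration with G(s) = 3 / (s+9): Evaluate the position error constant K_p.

System type = 0 (no poles at s=0).
K_p = lim_{s→0} G(s) = 3 / (9) = 1/3.

1/3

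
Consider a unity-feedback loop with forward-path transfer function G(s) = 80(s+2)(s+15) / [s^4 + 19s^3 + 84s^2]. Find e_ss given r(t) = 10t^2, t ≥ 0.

0.7

The denominator has no term below 84s^2 — 2 poles at s=0, type 2.
K_a = lim_{s→0} s^2·G(s) = 80·2·15 / 84 = 200/7.
r(t) = 10t^2 gives R(s) = 20/s^3.
e_ss = 20/K_a = 20/(200/7) = 0.7.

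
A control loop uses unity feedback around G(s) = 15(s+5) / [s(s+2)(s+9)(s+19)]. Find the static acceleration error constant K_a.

0

G(s) has one factor of s in the denominator, so the system is type 1.
K_a = lim_{s→0} s^2·G(s) = 0 (the extra factor of s kills the finite limit).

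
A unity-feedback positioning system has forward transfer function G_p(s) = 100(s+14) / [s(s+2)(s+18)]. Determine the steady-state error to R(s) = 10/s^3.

The open loop has one pole at the origin → type 1 system.
K_a = lim_{s→0} s^2·G_p(s) = 0; the steady-state error to this parabolic input grows without bound.

infinity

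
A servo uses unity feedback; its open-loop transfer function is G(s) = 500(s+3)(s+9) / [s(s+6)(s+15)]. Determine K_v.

150

G(s) has one factor of s in the denominator, so the system is type 1.
K_v = lim_{s→0} s·G(s) = 500·3·9 / (6·15) = 150.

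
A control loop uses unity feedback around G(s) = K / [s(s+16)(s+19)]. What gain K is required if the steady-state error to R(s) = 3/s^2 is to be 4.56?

200

System type = 1 (one pole at s=0).
K_v = lim_{s→0} s·G(s) = K / (16·19) = (1/304)·K.
e_ss = 3/K_v = 4.56 ⇒ K_v = 25/38 ⇒ K = (25/38)/(1/304) = 200.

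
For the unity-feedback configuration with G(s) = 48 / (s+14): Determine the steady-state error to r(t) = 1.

7/31

G(s) has no factors of s in the denominator, so the system is type 0.
K_p = lim_{s→0} G(s) = 48 / (14) = 24/7.
e_ss = 1/(1 + K_p) = 1/(31/7) = 7/31.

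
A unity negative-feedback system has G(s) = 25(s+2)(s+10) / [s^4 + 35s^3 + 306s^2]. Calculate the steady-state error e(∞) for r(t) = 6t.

Factoring s^2 from the denominator leaves a polynomial with constant term 306, so the system is type 2.
K_v = ∞ for a type-2 system; e_ss to a ramp is zero.

0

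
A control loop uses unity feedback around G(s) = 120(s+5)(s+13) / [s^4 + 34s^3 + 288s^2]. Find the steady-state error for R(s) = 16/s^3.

192/325

Lowest-order denominator term is 288s^2, so the open loop has 2 poles at the origin → type 2 system.
K_a = lim_{s→0} s^2·G(s) = 120·5·13 / 288 = 325/12.
r(t) = 8t^2 gives R(s) = 16/s^3.
e_ss = 16/K_a = 16/(325/12) = 192/325.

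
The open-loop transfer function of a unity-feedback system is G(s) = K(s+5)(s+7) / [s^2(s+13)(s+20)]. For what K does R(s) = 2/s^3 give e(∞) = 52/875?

250

System type = 2 (two poles at s=0).
K_a = lim_{s→0} s^2·G(s) = K·5·7 / (13·20) = (7/52)·K.
e_ss = 2/K_a = 52/875 ⇒ K_a = 875/26 ⇒ K = (875/26)/(7/52) = 250.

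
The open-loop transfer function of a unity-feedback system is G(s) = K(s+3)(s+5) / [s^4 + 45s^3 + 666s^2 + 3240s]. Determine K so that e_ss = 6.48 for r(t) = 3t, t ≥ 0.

Factoring s from the denominator leaves a polynomial with constant term 3240, so the system is type 1.
K_v = lim_{s→0} s·G(s) = K·3·5 / 3240 = (1/216)·K.
e_ss = 3/K_v = 6.48 ⇒ K_v = 25/54 ⇒ K = (25/54)/(1/216) = 100.

100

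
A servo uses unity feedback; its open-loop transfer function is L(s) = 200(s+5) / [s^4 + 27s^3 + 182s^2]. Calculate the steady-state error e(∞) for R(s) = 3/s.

0

Lowest-order denominator term is 182s^2, so the open loop has 2 poles at the origin → type 2 system.
A type-2 system has K_p = ∞, so it tracks a step input with zero steady-state error.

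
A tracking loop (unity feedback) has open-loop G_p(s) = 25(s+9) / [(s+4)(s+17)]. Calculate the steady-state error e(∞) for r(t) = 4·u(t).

272/293

The open loop has no poles at the origin → type 0 system.
K_p = lim_{s→0} G_p(s) = 25·9 / (4·17) = 225/68.
e_ss = 4/(1 + K_p) = 4/(293/68) = 272/293.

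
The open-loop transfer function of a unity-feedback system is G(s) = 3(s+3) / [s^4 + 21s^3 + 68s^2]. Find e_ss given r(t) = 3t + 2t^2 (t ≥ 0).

272/9

The denominator has no term below 68s^2 — 2 poles at s=0, type 2. By superposition:
  • 3t: tracked with zero error.
  • 2t^2: e_ss = 4/K_a with K_a=9/68 → 272/9.
Total e_ss = 272/9.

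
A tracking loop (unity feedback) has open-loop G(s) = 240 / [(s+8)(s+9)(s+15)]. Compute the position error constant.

G(s) has no factors of s in the denominator, so the system is type 0.
K_p = lim_{s→0} G(s) = 240 / (8·9·15) = 2/9.

2/9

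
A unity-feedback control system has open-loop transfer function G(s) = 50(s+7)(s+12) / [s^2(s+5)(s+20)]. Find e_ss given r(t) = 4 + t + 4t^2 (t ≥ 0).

4/21

System type = 2 (two poles at s=0). Taking each input component in turn:
  • 4: tracked with zero error.
  • t: tracked with zero error.
  • 4t^2: e_ss = 8/K_a with K_a=42 → 4/21.
Total e_ss = 4/21.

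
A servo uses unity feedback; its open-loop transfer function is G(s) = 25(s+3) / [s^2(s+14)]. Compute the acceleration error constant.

Two free integrators in G(s): this is a type 2 system.
K_a = lim_{s→0} s^2·G(s) = 25·3 / (14) = 75/14.

75/14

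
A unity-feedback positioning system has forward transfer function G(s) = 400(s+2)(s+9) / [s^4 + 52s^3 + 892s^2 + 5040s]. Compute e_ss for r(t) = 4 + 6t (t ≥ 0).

4.2

Lowest-order denominator term is 5040s, so the open loop has 1 pole at the origin → type 1 system. Taking each input component in turn:
  • 4: tracked with zero error.
  • 6t: e_ss = 6/K_v with K_v=10/7 → 4.2.
Total e_ss = 4.2.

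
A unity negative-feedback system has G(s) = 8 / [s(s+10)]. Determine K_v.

0.8

The open loop has one pole at the origin → type 1 system.
K_v = lim_{s→0} s·G(s) = 8 / (10) = 0.8.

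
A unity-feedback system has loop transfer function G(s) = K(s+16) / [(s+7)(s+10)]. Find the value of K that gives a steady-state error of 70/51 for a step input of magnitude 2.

2

No free integrators in G(s): this is a type 0 system.
K_p = lim_{s→0} G(s) = K·16 / (7·10) = (8/35)·K.
e_ss = 2/(1 + K_p) = 70/51 ⇒ 1 + (8/35)·K = 51/35 ⇒ K = 2.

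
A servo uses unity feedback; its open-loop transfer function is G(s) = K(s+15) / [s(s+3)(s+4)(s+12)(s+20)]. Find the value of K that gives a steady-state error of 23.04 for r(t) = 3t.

System type = 1 (one pole at s=0).
K_v = lim_{s→0} s·G(s) = K·15 / (3·4·12·20) = (1/192)·K.
e_ss = 3/K_v = 23.04 ⇒ K_v = 25/192 ⇒ K = (25/192)/(1/192) = 25.

25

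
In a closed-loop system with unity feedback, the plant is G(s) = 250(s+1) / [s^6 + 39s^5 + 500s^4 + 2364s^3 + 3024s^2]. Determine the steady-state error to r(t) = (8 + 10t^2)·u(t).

241.92

The denominator has no term below 3024s^2 — 2 poles at s=0, type 2. By superposition:
  • 8: tracked with zero error.
  • 10t^2: e_ss = 20/K_a with K_a=125/1512 → 241.92.
Total e_ss = 241.92.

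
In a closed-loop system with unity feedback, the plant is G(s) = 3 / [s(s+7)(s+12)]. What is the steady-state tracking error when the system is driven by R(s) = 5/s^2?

140

System type = 1 (one pole at s=0).
K_v = lim_{s→0} s·G(s) = 3 / (7·12) = 1/28.
e_ss = 5/K_v = 5/(1/28) = 140.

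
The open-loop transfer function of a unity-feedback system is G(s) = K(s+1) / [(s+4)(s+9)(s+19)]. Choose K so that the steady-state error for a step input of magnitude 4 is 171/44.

System type = 0 (no poles at s=0).
K_p = lim_{s→0} G(s) = K·1 / (4·9·19) = (1/684)·K.
e_ss = 4/(1 + K_p) = 171/44 ⇒ 1 + (1/684)·K = 176/171 ⇒ K = 20.

20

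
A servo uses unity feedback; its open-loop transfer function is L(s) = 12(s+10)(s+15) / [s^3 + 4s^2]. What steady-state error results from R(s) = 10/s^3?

1/45

The denominator has no term below 4s^2 — 2 poles at s=0, type 2.
K_a = lim_{s→0} s^2·L(s) = 12·10·15 / 4 = 450.
r(t) = 5t^2 gives R(s) = 10/s^3.
e_ss = 10/K_a = 10/450 = 1/45.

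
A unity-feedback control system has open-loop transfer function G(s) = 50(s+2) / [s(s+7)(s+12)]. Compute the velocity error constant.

System type = 1 (one pole at s=0).
K_v = lim_{s→0} s·G(s) = 50·2 / (7·12) = 25/21.

25/21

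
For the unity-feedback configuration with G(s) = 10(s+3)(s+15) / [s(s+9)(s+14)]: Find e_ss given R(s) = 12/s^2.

3.36

One free integrator in G(s): this is a type 1 system.
K_v = lim_{s→0} s·G(s) = 10·3·15 / (9·14) = 25/7.
e_ss = 12/K_v = 12/(25/7) = 3.36.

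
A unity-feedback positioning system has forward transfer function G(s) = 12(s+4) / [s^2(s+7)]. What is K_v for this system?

K_v = lim_{s→0} s·G(s); with 2 poles at the origin the limit diverges, so K_v = ∞.

infinity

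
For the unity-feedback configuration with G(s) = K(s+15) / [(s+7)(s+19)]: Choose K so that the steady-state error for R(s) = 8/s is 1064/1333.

80

System type = 0 (no poles at s=0).
K_p = lim_{s→0} G(s) = K·15 / (7·19) = (15/133)·K.
e_ss = 8/(1 + K_p) = 1064/1333 ⇒ 1 + (15/133)·K = 1333/133 ⇒ K = 80.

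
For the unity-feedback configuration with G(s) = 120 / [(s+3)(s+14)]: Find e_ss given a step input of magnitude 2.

14/27

System type = 0 (no poles at s=0).
K_p = lim_{s→0} G(s) = 120 / (3·14) = 20/7.
e_ss = 2/(1 + K_p) = 2/(27/7) = 14/27.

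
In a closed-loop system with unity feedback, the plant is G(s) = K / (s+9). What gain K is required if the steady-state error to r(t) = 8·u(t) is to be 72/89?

80

G(s) has no factors of s in the denominator, so the system is type 0.
K_p = lim_{s→0} G(s) = K / (9) = (1/9)·K.
e_ss = 8/(1 + K_p) = 72/89 ⇒ 1 + (1/9)·K = 89/9 ⇒ K = 80.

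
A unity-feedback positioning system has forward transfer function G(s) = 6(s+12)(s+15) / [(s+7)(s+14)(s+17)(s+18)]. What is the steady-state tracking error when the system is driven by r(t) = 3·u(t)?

No free integrators in G(s): this is a type 0 system.
K_p = lim_{s→0} G(s) = 6·12·15 / (7·14·17·18) = 30/833.
e_ss = 3/(1 + K_p) = 3/(863/833) = 2499/863.

2499/863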